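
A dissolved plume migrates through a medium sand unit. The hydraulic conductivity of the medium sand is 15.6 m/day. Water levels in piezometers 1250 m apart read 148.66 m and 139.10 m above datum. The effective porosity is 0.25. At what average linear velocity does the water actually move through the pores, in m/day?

0.477

Hydraulic gradient i = (148.66 − 139.10) / 1250 = 9.56 / 1250 = 0.007648.
Darcy flux q = K · i = 15.60 × 0.007648 = 0.1193 m/day.
Seepage velocity v = q / n_e = 0.1193 / 0.25 = 0.4772 m/day.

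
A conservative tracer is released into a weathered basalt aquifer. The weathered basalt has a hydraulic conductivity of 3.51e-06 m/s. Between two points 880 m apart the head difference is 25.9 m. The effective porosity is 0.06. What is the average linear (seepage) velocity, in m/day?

Convert K: 3.51e-06 m/s × 86400 = 0.3033 m/day.
Hydraulic gradient i = Δh / L = 25.9 / 880 = 0.02943.
Darcy flux q = K · i = 0.3033 × 0.02943 = 0.008926 m/day.
Seepage velocity v = q / n_e = 0.008926 / 0.06 = 0.1488 m/day.

0.149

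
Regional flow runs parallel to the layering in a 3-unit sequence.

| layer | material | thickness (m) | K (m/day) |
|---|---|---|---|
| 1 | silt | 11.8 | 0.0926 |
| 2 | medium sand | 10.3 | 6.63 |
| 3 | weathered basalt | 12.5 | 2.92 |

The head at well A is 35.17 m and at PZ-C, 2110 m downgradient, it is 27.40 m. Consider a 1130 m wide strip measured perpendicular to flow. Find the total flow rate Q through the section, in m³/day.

441

Flow is parallel to layering, so each bed carries its own Darcy discharge and the transmissivities add.
Σ(K_i·b_i) = 0.0926×11.8 + 6.63×10.3 + 2.92×12.5 = 105.9 m²/day.
Hydraulic gradient i = (35.17 − 27.40) / 2110 = 7.77 / 2110 = 0.003682.
Q = Σ(K_i·b_i) · W · i = 105.9 × 1130 × 0.003682 = 440.6 m³/day.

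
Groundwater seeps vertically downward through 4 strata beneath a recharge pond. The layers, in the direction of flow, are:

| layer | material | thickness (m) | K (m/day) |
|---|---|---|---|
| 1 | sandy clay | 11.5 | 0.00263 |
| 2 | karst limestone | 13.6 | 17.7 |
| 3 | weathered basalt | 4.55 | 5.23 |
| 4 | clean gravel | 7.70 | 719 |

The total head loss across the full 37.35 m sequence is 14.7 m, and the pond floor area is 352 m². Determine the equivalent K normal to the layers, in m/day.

Flow is perpendicular to layering, so the layers act in series and the equivalent K is the thickness-weighted harmonic mean.
Total thickness L = 11.5 + 13.6 + 4.55 + 7.70 = 37.35 m.
Σ(b_i/K_i) = 11.5/0.00263 + 13.6/17.7 + 4.55/5.23 + 7.70/719 = 4374 d.
K_eq = L / Σ(b_i/K_i) = 37.35 / 4374 = 0.008539 m/day.

0.00854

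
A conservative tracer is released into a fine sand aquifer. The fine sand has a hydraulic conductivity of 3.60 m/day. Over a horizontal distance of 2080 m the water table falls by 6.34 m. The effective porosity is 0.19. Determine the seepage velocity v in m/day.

Hydraulic gradient i = Δh / L = 6.34 / 2080 = 0.003048.
Darcy flux q = K · i = 3.600 × 0.003048 = 0.01097 m/day.
Seepage velocity v = q / n_e = 0.01097 / 0.19 = 0.05775 m/day.

0.0578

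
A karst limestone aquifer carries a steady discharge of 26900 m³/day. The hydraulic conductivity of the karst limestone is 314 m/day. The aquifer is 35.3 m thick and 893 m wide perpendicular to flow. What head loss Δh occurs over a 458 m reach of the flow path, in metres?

1.24

Cross-sectional area A = 893 × 35.3 = 31523 m².
From Q = K·A·i, i = Q / (K·A) = 26900 / (314.0 × 31523) = 0.002718.
Head loss Δh = i · L = 0.002718 × 458 = 1.245 m.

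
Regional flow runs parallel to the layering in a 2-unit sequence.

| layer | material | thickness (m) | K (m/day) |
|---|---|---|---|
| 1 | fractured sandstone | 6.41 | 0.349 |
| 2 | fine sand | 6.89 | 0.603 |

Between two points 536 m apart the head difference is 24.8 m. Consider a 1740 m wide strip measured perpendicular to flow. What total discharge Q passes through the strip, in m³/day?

515

Flow is parallel to layering, so each bed carries its own Darcy discharge and the transmissivities add.
Σ(K_i·b_i) = 0.349×6.41 + 0.603×6.89 = 6.392 m²/day.
Hydraulic gradient i = Δh / L = 24.8 / 536 = 0.04627.
Q = Σ(K_i·b_i) · W · i = 6.392 × 1740 × 0.04627 = 514.6 m³/day.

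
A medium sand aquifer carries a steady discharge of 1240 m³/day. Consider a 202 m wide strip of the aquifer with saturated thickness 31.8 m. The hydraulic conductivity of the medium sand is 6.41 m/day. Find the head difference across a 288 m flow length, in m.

8.67

Cross-sectional area A = 202 × 31.8 = 6424 m².
From Q = K·A·i, i = Q / (K·A) = 1240 / (6.410 × 6424) = 0.03012.
Head loss Δh = i · L = 0.03012 × 288 = 8.673 m.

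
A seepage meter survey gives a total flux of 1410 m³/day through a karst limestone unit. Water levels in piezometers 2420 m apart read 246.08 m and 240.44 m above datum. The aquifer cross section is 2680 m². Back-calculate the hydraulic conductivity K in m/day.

Hydraulic gradient i = (246.08 − 240.44) / 2420 = 5.64 / 2420 = 0.002331.
From Q = K·A·i, K = Q / (A·i) = 1410 / (2680 × 0.002331) = 225.7 m/day.

226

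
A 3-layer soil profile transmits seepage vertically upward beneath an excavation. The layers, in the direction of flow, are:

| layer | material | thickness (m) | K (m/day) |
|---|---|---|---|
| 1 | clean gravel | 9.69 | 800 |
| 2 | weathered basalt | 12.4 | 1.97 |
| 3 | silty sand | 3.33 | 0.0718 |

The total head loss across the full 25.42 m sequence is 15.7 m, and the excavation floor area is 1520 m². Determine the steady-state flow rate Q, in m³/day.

Flow is perpendicular to layering, so the layers act in series and the equivalent K is the thickness-weighted harmonic mean.
Total thickness L = 9.69 + 12.4 + 3.33 = 25.42 m.
Σ(b_i/K_i) = 9.69/800 + 12.4/1.97 + 3.33/0.0718 = 52.69 d.
K_eq = L / Σ(b_i/K_i) = 25.42 / 52.69 = 0.4825 m/day.
Q = K_eq · A · (Δh/L) = 0.4825 × 1520 × (15.7/25.42) = 453.0 m³/day.

453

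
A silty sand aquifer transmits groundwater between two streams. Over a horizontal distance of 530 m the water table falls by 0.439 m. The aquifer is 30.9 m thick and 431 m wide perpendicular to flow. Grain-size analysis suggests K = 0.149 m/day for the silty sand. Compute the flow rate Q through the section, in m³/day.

Cross-sectional area A = 431 × 30.9 = 13318 m².
Hydraulic gradient i = Δh / L = 0.439 / 530 = 0.0008283.
Darcy's law: Q = K · A · i = 0.1490 × 13318 × 0.0008283 = 1.644 m³/day.

1.64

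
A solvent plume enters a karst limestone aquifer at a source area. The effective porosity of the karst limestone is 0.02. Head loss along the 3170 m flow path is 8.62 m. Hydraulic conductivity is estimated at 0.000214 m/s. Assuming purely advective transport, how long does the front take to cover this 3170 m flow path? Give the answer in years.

3.45

Convert K: 0.000214 m/s × 86400 = 18.49 m/day.
Hydraulic gradient i = Δh / L = 8.62 / 3170 = 0.002719.
Darcy flux q = K · i = 18.49 × 0.002719 = 0.05028 m/day.
Seepage velocity v = q / n_e = 0.05028 / 0.02 = 2.514 m/day.
Travel time t = L / v = 3170 / 2.514 = 1261 days = 3.452 years.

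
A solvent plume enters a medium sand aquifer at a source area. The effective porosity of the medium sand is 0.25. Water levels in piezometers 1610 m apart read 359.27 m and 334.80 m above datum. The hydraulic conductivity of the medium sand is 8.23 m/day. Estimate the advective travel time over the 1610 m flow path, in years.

Hydraulic gradient i = (359.27 − 334.80) / 1610 = 24.47 / 1610 = 0.01520.
Darcy flux q = K · i = 8.230 × 0.01520 = 0.1251 m/day.
Seepage velocity v = q / n_e = 0.1251 / 0.25 = 0.5003 m/day.
Travel time t = L / v = 1610 / 0.5003 = 3218 days = 8.810 years.

8.81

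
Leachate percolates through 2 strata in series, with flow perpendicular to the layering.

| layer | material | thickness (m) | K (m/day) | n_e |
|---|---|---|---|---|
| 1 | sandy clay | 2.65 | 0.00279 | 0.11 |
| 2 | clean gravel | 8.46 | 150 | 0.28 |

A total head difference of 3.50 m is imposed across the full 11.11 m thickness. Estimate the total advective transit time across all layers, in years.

With flow normal to the layers, continuity requires the same specific discharge q through every layer.
Σ(b_i/K_i) = 2.65/0.00279 + 8.46/150 = 949.9 d.
q = Δh / Σ(b_i/K_i) = 3.50 / 949.9 = 0.003685 m/day.
In each layer the seepage velocity is v_i = q/n_i, so the layer transit time is t_i = b_i·n_i / q:
  layer 1 (sandy clay): t_1 = 2.65 × 0.11 / 0.003685 = 79.11 d
  layer 2 (clean gravel): t_2 = 8.46 × 0.28 / 0.003685 = 642.9 d
Total t = Σ t_i = 722.0 days = 1.977 years.

1.98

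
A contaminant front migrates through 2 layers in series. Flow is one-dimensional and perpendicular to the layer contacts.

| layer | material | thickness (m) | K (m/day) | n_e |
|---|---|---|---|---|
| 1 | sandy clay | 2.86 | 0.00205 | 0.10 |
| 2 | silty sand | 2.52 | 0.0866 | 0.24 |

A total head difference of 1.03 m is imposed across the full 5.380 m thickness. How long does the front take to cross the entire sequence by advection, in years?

3.37

With flow normal to the layers, continuity requires the same specific discharge q through every layer.
Σ(b_i/K_i) = 2.86/0.00205 + 2.52/0.0866 = 1424 d.
q = Δh / Σ(b_i/K_i) = 1.03 / 1424 = 0.0007232 m/day.
In each layer the seepage velocity is v_i = q/n_i, so the layer transit time is t_i = b_i·n_i / q:
  layer 1 (sandy clay): t_1 = 2.86 × 0.10 / 0.0007232 = 395.5 d
  layer 2 (silty sand): t_2 = 2.52 × 0.24 / 0.0007232 = 836.3 d
Total t = Σ t_i = 1232 days = 3.372 years.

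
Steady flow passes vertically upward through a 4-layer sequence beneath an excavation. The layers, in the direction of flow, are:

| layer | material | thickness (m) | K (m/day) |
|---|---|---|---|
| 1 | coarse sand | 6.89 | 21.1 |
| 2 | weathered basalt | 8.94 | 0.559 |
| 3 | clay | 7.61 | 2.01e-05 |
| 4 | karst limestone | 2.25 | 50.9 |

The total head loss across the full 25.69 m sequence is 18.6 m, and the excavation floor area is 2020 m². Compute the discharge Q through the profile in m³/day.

0.0992

Flow is perpendicular to layering, so the layers act in series and the equivalent K is the thickness-weighted harmonic mean.
Total thickness L = 6.89 + 8.94 + 7.61 + 2.25 = 25.69 m.
Σ(b_i/K_i) = 6.89/21.1 + 8.94/0.559 + 7.61/2.01e-05 + 2.25/50.9 = 3.786e+05 d.
K_eq = L / Σ(b_i/K_i) = 25.69 / 3.786e+05 = 6.785e-05 m/day.
Q = K_eq · A · (Δh/L) = 6.785e-05 × 2020 × (18.6/25.69) = 0.09923 m³/day.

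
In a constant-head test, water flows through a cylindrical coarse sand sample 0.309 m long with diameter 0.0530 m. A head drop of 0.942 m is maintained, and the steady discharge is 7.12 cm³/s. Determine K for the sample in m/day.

91.5

Cross-sectional area A = π·(d/2)² = π × (0.0530/2)² = 0.002206 m².
Convert discharge: 7.12 cm³/s = 7.120e-06 m³/s.
Darcy's law rearranged: K = Q·L / (A·Δh) = 7.120e-06 × 0.309 / (0.002206 × 0.942) = 0.001059 m/s = 91.47 m/day.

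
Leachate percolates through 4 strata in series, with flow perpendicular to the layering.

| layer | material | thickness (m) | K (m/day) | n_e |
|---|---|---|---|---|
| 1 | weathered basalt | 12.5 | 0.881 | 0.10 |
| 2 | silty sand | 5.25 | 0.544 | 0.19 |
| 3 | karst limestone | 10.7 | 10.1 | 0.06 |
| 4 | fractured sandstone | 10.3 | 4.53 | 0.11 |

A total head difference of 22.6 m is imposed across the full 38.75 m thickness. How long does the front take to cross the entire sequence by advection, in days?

4.84

With flow normal to the layers, continuity requires the same specific discharge q through every layer.
Σ(b_i/K_i) = 12.5/0.881 + 5.25/0.544 + 10.7/10.1 + 10.3/4.53 = 27.17 d.
q = Δh / Σ(b_i/K_i) = 22.6 / 27.17 = 0.8317 m/day.
In each layer the seepage velocity is v_i = q/n_i, so the layer transit time is t_i = b_i·n_i / q:
  layer 1 (weathered basalt): t_1 = 12.5 × 0.10 / 0.8317 = 1.503 d
  layer 2 (silty sand): t_2 = 5.25 × 0.19 / 0.8317 = 1.199 d
  layer 3 (karst limestone): t_3 = 10.7 × 0.06 / 0.8317 = 0.7719 d
  layer 4 (fractured sandstone): t_4 = 10.3 × 0.11 / 0.8317 = 1.362 d
Total t = Σ t_i = 4.836 days.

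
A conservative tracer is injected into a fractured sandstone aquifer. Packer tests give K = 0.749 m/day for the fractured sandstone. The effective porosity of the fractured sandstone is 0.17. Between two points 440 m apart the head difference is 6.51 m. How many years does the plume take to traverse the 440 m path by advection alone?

Hydraulic gradient i = Δh / L = 6.51 / 440 = 0.01480.
Darcy flux q = K · i = 0.7490 × 0.01480 = 0.01108 m/day.
Seepage velocity v = q / n_e = 0.01108 / 0.17 = 0.06519 m/day.
Travel time t = L / v = 440 / 0.06519 = 6750 days = 18.48 years.

18.5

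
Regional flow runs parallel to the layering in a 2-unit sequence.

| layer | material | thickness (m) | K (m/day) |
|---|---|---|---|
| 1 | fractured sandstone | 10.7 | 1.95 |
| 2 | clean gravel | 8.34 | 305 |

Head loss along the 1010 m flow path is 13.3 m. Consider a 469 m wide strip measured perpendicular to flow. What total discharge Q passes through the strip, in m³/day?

Flow is parallel to layering, so each bed carries its own Darcy discharge and the transmissivities add.
Σ(K_i·b_i) = 1.95×10.7 + 305×8.34 = 2565 m²/day.
Hydraulic gradient i = Δh / L = 13.3 / 1010 = 0.01317.
Q = Σ(K_i·b_i) · W · i = 2565 × 469 × 0.01317 = 15839 m³/day.

15800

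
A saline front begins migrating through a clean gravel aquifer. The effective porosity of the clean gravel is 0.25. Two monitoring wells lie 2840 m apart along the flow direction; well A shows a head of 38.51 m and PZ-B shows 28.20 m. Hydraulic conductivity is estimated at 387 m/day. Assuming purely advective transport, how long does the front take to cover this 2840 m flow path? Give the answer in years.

1.38

Hydraulic gradient i = (38.51 − 28.20) / 2840 = 10.31 / 2840 = 0.003630.
Darcy flux q = K · i = 387.0 × 0.003630 = 1.405 m/day.
Seepage velocity v = q / n_e = 1.405 / 0.25 = 5.620 m/day.
Travel time t = L / v = 2840 / 5.620 = 505.4 days = 1.384 years.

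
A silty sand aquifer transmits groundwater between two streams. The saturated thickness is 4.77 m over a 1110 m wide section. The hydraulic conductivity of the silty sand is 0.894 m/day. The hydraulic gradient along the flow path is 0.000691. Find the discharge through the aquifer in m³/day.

3.27

Cross-sectional area A = 1110 × 4.77 = 5295 m².
Hydraulic gradient i = 0.000691.
Darcy's law: Q = K · A · i = 0.8940 × 5295 × 0.0006910 = 3.271 m³/day.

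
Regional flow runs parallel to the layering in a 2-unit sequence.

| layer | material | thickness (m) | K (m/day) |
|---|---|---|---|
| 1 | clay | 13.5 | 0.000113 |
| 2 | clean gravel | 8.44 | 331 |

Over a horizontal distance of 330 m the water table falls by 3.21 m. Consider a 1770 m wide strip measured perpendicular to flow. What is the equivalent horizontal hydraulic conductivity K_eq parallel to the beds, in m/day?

Flow is parallel to layering, so each bed carries its own Darcy discharge and the transmissivities add.
Σ(K_i·b_i) = 0.000113×13.5 + 331×8.44 = 2794 m²/day.
Total thickness b = 21.94 m, so K_eq = Σ(K_i·b_i)/b = 127.3 m/day.

127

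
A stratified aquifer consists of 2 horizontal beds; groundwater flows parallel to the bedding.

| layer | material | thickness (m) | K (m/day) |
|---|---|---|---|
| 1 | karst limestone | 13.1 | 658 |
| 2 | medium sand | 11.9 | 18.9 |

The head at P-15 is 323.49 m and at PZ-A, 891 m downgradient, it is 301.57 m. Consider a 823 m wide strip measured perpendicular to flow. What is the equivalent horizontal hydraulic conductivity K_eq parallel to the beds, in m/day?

Flow is parallel to layering, so each bed carries its own Darcy discharge and the transmissivities add.
Σ(K_i·b_i) = 658×13.1 + 18.9×11.9 = 8845 m²/day.
Total thickness b = 25.00 m, so K_eq = Σ(K_i·b_i)/b = 353.8 m/day.

354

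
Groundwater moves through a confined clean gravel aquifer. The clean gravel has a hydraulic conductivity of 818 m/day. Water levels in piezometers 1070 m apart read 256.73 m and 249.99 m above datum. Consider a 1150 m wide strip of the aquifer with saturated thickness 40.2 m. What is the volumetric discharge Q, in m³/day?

Cross-sectional area A = 1150 × 40.2 = 46230 m².
Hydraulic gradient i = (256.73 − 249.99) / 1070 = 6.74 / 1070 = 0.006299.
Darcy's law: Q = K · A · i = 818.0 × 46230 × 0.006299 = 2.382e+05 m³/day.

238000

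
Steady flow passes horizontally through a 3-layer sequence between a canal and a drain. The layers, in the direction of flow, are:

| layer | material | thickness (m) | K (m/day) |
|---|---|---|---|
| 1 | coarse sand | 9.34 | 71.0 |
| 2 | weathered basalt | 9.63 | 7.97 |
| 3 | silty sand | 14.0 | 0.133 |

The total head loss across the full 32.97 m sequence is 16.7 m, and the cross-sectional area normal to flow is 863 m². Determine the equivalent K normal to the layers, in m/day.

0.309

Flow is perpendicular to layering, so the layers act in series and the equivalent K is the thickness-weighted harmonic mean.
Total thickness L = 9.34 + 9.63 + 14.0 = 32.97 m.
Σ(b_i/K_i) = 9.34/71.0 + 9.63/7.97 + 14.0/0.133 = 106.6 d.
K_eq = L / Σ(b_i/K_i) = 32.97 / 106.6 = 0.3093 m/day.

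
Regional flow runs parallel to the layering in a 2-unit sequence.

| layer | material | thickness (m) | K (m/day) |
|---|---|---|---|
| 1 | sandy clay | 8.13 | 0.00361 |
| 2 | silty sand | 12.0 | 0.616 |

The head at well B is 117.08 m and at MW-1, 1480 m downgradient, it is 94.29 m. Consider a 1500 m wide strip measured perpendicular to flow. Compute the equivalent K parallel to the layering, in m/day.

0.369

Flow is parallel to layering, so each bed carries its own Darcy discharge and the transmissivities add.
Σ(K_i·b_i) = 0.00361×8.13 + 0.616×12.0 = 7.421 m²/day.
Total thickness b = 20.13 m, so K_eq = Σ(K_i·b_i)/b = 0.3687 m/day.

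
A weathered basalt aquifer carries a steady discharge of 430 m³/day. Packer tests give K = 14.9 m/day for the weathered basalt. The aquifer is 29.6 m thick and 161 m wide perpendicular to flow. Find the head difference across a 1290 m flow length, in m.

Cross-sectional area A = 161 × 29.6 = 4766 m².
From Q = K·A·i, i = Q / (K·A) = 430 / (14.90 × 4766) = 0.006056.
Head loss Δh = i · L = 0.006056 × 1290 = 7.812 m.

7.81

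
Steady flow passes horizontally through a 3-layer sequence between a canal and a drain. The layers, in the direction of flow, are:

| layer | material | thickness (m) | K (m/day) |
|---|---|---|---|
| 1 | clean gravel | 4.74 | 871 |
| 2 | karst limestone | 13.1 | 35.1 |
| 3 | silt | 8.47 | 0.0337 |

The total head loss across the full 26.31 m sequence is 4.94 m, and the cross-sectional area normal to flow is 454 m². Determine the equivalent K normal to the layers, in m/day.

0.105

Flow is perpendicular to layering, so the layers act in series and the equivalent K is the thickness-weighted harmonic mean.
Total thickness L = 4.74 + 13.1 + 8.47 = 26.31 m.
Σ(b_i/K_i) = 4.74/871 + 13.1/35.1 + 8.47/0.0337 = 251.7 d.
K_eq = L / Σ(b_i/K_i) = 26.31 / 251.7 = 0.1045 m/day.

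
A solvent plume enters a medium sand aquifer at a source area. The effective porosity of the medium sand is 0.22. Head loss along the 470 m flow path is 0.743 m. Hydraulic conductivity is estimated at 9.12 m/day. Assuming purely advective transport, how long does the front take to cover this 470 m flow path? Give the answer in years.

19.6

Hydraulic gradient i = Δh / L = 0.743 / 470 = 0.001581.
Darcy flux q = K · i = 9.120 × 0.001581 = 0.01442 m/day.
Seepage velocity v = q / n_e = 0.01442 / 0.22 = 0.06553 m/day.
Travel time t = L / v = 470 / 0.06553 = 7172 days = 19.64 years.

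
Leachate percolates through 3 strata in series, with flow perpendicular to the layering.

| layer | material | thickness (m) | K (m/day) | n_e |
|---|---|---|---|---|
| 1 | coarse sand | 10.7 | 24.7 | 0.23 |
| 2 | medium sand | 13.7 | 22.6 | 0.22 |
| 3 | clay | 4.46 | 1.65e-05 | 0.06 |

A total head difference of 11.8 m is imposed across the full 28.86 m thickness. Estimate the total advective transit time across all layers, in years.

360

With flow normal to the layers, continuity requires the same specific discharge q through every layer.
Σ(b_i/K_i) = 10.7/24.7 + 13.7/22.6 + 4.46/1.65e-05 = 2.703e+05 d.
q = Δh / Σ(b_i/K_i) = 11.8 / 2.703e+05 = 4.365e-05 m/day.
In each layer the seepage velocity is v_i = q/n_i, so the layer transit time is t_i = b_i·n_i / q:
  layer 1 (coarse sand): t_1 = 10.7 × 0.23 / 4.365e-05 = 56374 d
  layer 2 (medium sand): t_2 = 13.7 × 0.22 / 4.365e-05 = 69042 d
  layer 3 (clay): t_3 = 4.46 × 0.06 / 4.365e-05 = 6130 d
Total t = Σ t_i = 1.315e+05 days = 360.2 years.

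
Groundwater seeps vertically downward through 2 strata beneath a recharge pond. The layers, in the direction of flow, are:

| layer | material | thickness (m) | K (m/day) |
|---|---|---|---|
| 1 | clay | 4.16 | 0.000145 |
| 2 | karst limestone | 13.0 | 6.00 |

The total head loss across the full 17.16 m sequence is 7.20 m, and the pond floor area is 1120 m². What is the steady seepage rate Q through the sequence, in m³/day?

0.281

Flow is perpendicular to layering, so the layers act in series and the equivalent K is the thickness-weighted harmonic mean.
Total thickness L = 4.16 + 13.0 = 17.16 m.
Σ(b_i/K_i) = 4.16/0.000145 + 13.0/6.00 = 28692 d.
K_eq = L / Σ(b_i/K_i) = 17.16 / 28692 = 0.0005981 m/day.
Q = K_eq · A · (Δh/L) = 0.0005981 × 1120 × (7.20/17.16) = 0.2811 m³/day.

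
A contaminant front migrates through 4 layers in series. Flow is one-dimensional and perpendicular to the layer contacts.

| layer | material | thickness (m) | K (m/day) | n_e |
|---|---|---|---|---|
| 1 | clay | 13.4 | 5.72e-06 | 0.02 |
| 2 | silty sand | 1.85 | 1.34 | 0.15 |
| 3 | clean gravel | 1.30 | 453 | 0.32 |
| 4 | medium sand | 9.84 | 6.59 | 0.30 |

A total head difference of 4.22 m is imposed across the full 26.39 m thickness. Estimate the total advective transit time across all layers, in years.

With flow normal to the layers, continuity requires the same specific discharge q through every layer.
Σ(b_i/K_i) = 13.4/5.72e-06 + 1.85/1.34 + 1.30/453 + 9.84/6.59 = 2.343e+06 d.
q = Δh / Σ(b_i/K_i) = 4.22 / 2.343e+06 = 1.801e-06 m/day.
In each layer the seepage velocity is v_i = q/n_i, so the layer transit time is t_i = b_i·n_i / q:
  layer 1 (clay): t_1 = 13.4 × 0.02 / 1.801e-06 = 1.488e+05 d
  layer 2 (silty sand): t_2 = 1.85 × 0.15 / 1.801e-06 = 1.540e+05 d
  layer 3 (clean gravel): t_3 = 1.30 × 0.32 / 1.801e-06 = 2.309e+05 d
  layer 4 (medium sand): t_4 = 9.84 × 0.30 / 1.801e-06 = 1.639e+06 d
Total t = Σ t_i = 2.173e+06 days = 5948 years.

5950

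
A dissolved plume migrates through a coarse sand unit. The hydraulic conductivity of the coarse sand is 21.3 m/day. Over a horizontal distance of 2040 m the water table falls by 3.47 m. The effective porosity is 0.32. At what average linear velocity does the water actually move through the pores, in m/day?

Hydraulic gradient i = Δh / L = 3.47 / 2040 = 0.001701.
Darcy flux q = K · i = 21.30 × 0.001701 = 0.03623 m/day.
Seepage velocity v = q / n_e = 0.03623 / 0.32 = 0.1132 m/day.

0.113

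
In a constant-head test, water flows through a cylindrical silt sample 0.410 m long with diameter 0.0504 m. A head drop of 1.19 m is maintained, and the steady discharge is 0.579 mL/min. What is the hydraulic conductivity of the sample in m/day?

0.144

Cross-sectional area A = π·(d/2)² = π × (0.0504/2)² = 0.001995 m².
Convert discharge: 0.579 mL/min = 9.650e-09 m³/s.
Darcy's law rearranged: K = Q·L / (A·Δh) = 9.650e-09 × 0.410 / (0.001995 × 1.19) = 1.667e-06 m/s = 0.1440 m/day.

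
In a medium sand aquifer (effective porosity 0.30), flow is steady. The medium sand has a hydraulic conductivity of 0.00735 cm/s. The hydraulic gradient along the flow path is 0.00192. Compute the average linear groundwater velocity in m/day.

Convert K: 0.00735 cm/s × 864 = 6.350 m/day.
Hydraulic gradient i = 0.00192.
Darcy flux q = K · i = 6.350 × 0.001920 = 0.01219 m/day.
Seepage velocity v = q / n_e = 0.01219 / 0.30 = 0.04064 m/day.

0.0406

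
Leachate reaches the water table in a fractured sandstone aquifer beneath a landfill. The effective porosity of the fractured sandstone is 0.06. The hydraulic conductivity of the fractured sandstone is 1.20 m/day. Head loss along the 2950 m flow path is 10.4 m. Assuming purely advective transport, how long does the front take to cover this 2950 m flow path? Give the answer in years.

Hydraulic gradient i = Δh / L = 10.4 / 2950 = 0.003525.
Darcy flux q = K · i = 1.200 × 0.003525 = 0.004231 m/day.
Seepage velocity v = q / n_e = 0.004231 / 0.06 = 0.07051 m/day.
Travel time t = L / v = 2950 / 0.07051 = 41839 days = 114.5 years.

115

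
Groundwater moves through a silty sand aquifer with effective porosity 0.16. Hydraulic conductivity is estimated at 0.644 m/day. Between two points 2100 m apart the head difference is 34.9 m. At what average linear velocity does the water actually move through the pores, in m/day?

0.0669

Hydraulic gradient i = Δh / L = 34.9 / 2100 = 0.01662.
Darcy flux q = K · i = 0.6440 × 0.01662 = 0.01070 m/day.
Seepage velocity v = q / n_e = 0.01070 / 0.16 = 0.06689 m/day.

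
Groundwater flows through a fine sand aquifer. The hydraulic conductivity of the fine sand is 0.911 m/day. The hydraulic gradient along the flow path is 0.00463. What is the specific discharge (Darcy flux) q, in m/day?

Hydraulic gradient i = 0.00463.
Specific discharge q = K · i = 0.9110 × 0.004630 = 0.004218 m/day.

0.00422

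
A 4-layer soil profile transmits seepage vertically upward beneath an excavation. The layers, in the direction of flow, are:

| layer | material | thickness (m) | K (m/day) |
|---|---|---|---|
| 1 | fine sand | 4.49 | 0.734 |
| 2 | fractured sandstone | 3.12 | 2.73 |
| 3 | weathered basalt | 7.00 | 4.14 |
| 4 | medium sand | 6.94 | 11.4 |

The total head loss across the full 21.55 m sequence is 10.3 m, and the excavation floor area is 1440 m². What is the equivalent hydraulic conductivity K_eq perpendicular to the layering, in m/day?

2.25

Flow is perpendicular to layering, so the layers act in series and the equivalent K is the thickness-weighted harmonic mean.
Total thickness L = 4.49 + 3.12 + 7.00 + 6.94 = 21.55 m.
Σ(b_i/K_i) = 4.49/0.734 + 3.12/2.73 + 7.00/4.14 + 6.94/11.4 = 9.560 d.
K_eq = L / Σ(b_i/K_i) = 21.55 / 9.560 = 2.254 m/day.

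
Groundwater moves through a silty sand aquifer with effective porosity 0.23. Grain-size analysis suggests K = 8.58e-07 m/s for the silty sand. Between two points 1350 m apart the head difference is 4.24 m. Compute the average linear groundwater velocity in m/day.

Convert K: 8.58e-07 m/s × 86400 = 0.07413 m/day.
Hydraulic gradient i = Δh / L = 4.24 / 1350 = 0.003141.
Darcy flux q = K · i = 0.07413 × 0.003141 = 0.0002328 m/day.
Seepage velocity v = q / n_e = 0.0002328 / 0.23 = 0.001012 m/day.

0.00101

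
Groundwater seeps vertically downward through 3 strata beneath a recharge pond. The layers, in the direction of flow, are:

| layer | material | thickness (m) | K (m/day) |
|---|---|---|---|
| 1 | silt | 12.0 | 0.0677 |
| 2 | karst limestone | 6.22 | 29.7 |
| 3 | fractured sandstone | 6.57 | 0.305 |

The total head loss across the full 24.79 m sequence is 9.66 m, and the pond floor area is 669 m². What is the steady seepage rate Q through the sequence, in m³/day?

32.5

Flow is perpendicular to layering, so the layers act in series and the equivalent K is the thickness-weighted harmonic mean.
Total thickness L = 12.0 + 6.22 + 6.57 = 24.79 m.
Σ(b_i/K_i) = 12.0/0.0677 + 6.22/29.7 + 6.57/0.305 = 199.0 d.
K_eq = L / Σ(b_i/K_i) = 24.79 / 199.0 = 0.1246 m/day.
Q = K_eq · A · (Δh/L) = 0.1246 × 669 × (9.66/24.79) = 32.47 m³/day.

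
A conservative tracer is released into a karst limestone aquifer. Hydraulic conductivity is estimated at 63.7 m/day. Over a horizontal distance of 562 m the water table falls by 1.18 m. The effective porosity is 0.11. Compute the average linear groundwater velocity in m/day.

Hydraulic gradient i = Δh / L = 1.18 / 562 = 0.002100.
Darcy flux q = K · i = 63.70 × 0.002100 = 0.1337 m/day.
Seepage velocity v = q / n_e = 0.1337 / 0.11 = 1.216 m/day.

1.22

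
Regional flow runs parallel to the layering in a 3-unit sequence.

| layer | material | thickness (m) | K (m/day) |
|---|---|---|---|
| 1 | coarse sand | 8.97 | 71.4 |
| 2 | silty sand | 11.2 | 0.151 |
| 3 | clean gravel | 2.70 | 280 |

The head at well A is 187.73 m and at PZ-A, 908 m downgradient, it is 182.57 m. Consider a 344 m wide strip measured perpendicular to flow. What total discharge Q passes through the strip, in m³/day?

2730

Flow is parallel to layering, so each bed carries its own Darcy discharge and the transmissivities add.
Σ(K_i·b_i) = 71.4×8.97 + 0.151×11.2 + 280×2.70 = 1398 m²/day.
Hydraulic gradient i = (187.73 − 182.57) / 908 = 5.16 / 908 = 0.005683.
Q = Σ(K_i·b_i) · W · i = 1398 × 344 × 0.005683 = 2733 m³/day.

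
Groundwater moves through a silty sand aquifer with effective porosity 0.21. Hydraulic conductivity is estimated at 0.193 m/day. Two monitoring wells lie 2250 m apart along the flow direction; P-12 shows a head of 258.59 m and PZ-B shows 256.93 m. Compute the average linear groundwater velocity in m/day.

Hydraulic gradient i = (258.59 − 256.93) / 2250 = 1.66 / 2250 = 0.0007378.
Darcy flux q = K · i = 0.1930 × 0.0007378 = 0.0001424 m/day.
Seepage velocity v = q / n_e = 0.0001424 / 0.21 = 0.0006781 m/day.

0.000678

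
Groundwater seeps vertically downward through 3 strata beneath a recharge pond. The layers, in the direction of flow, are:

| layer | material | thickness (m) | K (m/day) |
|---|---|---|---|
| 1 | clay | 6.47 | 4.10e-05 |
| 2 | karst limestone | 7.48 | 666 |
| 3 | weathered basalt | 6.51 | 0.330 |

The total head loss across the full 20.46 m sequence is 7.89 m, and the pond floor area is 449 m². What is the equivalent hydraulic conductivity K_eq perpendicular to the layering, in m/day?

0.000130

Flow is perpendicular to layering, so the layers act in series and the equivalent K is the thickness-weighted harmonic mean.
Total thickness L = 6.47 + 7.48 + 6.51 = 20.46 m.
Σ(b_i/K_i) = 6.47/4.10e-05 + 7.48/666 + 6.51/0.330 = 1.578e+05 d.
K_eq = L / Σ(b_i/K_i) = 20.46 / 1.578e+05 = 0.0001296 m/day.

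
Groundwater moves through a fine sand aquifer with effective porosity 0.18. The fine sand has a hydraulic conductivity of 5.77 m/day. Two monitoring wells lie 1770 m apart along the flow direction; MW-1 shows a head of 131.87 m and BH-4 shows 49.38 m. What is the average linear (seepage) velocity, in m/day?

Hydraulic gradient i = (131.87 − 49.38) / 1770 = 82.49 / 1770 = 0.04660.
Darcy flux q = K · i = 5.770 × 0.04660 = 0.2689 m/day.
Seepage velocity v = q / n_e = 0.2689 / 0.18 = 1.494 m/day.

1.49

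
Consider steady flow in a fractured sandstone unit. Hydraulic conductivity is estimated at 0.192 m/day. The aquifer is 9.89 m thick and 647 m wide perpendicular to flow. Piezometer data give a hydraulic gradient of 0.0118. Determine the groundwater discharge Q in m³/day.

Cross-sectional area A = 647 × 9.89 = 6399 m².
Hydraulic gradient i = 0.0118.
Darcy's law: Q = K · A · i = 0.1920 × 6399 × 0.01180 = 14.50 m³/day.

14.5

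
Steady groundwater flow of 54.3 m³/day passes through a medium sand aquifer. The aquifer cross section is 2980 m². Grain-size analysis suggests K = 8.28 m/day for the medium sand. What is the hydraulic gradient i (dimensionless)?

0.00220

From Q = K·A·i, i = Q / (K·A) = 54.3 / (8.280 × 2980) = 0.002201.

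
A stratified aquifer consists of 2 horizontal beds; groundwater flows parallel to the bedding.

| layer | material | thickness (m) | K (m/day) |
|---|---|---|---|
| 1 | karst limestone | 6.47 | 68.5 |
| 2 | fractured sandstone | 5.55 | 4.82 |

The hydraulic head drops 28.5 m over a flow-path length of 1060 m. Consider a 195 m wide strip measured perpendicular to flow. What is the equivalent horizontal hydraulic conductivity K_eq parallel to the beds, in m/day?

Flow is parallel to layering, so each bed carries its own Darcy discharge and the transmissivities add.
Σ(K_i·b_i) = 68.5×6.47 + 4.82×5.55 = 469.9 m²/day.
Total thickness b = 12.02 m, so K_eq = Σ(K_i·b_i)/b = 39.10 m/day.

39.1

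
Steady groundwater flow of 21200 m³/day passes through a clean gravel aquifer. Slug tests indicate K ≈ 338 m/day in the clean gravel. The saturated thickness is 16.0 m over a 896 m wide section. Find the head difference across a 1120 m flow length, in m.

4.90

Cross-sectional area A = 896 × 16.0 = 14336 m².
From Q = K·A·i, i = Q / (K·A) = 21200 / (338.0 × 14336) = 0.004375.
Head loss Δh = i · L = 0.004375 × 1120 = 4.900 m.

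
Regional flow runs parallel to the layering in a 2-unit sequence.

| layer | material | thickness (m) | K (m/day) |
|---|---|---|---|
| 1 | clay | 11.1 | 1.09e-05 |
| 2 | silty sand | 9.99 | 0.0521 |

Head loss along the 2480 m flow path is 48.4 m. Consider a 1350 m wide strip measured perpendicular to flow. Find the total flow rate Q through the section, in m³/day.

Flow is parallel to layering, so each bed carries its own Darcy discharge and the transmissivities add.
Σ(K_i·b_i) = 1.09e-05×11.1 + 0.0521×9.99 = 0.5206 m²/day.
Hydraulic gradient i = Δh / L = 48.4 / 2480 = 0.01952.
Q = Σ(K_i·b_i) · W · i = 0.5206 × 1350 × 0.01952 = 13.72 m³/day.

13.7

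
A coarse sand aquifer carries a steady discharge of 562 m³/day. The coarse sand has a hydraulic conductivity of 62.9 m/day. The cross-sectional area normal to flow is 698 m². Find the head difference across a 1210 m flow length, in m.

From Q = K·A·i, i = Q / (K·A) = 562 / (62.90 × 698.0) = 0.01280.
Head loss Δh = i · L = 0.01280 × 1210 = 15.49 m.

15.5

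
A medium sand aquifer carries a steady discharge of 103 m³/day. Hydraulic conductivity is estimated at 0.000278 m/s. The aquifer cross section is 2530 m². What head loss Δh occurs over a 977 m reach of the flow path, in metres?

Convert K: 0.000278 m/s × 86400 = 24.02 m/day.
From Q = K·A·i, i = Q / (K·A) = 103 / (24.02 × 2530) = 0.001695.
Head loss Δh = i · L = 0.001695 × 977 = 1.656 m.

1.66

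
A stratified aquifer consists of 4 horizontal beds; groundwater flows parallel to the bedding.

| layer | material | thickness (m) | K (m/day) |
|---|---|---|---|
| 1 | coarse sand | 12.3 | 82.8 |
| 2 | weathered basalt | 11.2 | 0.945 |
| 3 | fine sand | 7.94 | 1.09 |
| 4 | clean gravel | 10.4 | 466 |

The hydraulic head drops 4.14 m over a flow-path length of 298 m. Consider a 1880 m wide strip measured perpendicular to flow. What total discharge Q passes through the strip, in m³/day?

154000

Flow is parallel to layering, so each bed carries its own Darcy discharge and the transmissivities add.
Σ(K_i·b_i) = 82.8×12.3 + 0.945×11.2 + 1.09×7.94 + 466×10.4 = 5884 m²/day.
Hydraulic gradient i = Δh / L = 4.14 / 298 = 0.01389.
Q = Σ(K_i·b_i) · W · i = 5884 × 1880 × 0.01389 = 1.537e+05 m³/day.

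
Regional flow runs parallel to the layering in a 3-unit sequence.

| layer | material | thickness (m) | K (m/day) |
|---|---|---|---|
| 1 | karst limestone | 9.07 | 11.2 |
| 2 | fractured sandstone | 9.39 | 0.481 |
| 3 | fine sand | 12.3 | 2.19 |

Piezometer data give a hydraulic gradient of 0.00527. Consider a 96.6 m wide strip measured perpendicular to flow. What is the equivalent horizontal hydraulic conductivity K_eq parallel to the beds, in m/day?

Flow is parallel to layering, so each bed carries its own Darcy discharge and the transmissivities add.
Σ(K_i·b_i) = 11.2×9.07 + 0.481×9.39 + 2.19×12.3 = 133.0 m²/day.
Total thickness b = 30.76 m, so K_eq = Σ(K_i·b_i)/b = 4.325 m/day.

4.33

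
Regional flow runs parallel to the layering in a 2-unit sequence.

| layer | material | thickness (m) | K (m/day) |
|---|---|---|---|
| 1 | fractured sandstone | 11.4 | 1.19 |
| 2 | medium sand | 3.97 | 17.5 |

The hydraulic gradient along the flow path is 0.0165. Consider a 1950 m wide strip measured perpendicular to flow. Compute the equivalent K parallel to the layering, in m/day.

5.40

Flow is parallel to layering, so each bed carries its own Darcy discharge and the transmissivities add.
Σ(K_i·b_i) = 1.19×11.4 + 17.5×3.97 = 83.04 m²/day.
Total thickness b = 15.37 m, so K_eq = Σ(K_i·b_i)/b = 5.403 m/day.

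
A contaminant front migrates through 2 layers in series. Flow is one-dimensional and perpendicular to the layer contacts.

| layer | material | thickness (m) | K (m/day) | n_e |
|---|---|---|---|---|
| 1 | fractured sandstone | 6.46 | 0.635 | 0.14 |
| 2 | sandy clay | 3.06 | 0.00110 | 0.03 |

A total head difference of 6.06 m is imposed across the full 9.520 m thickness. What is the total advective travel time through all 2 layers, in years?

With flow normal to the layers, continuity requires the same specific discharge q through every layer.
Σ(b_i/K_i) = 6.46/0.635 + 3.06/0.00110 = 2792 d.
q = Δh / Σ(b_i/K_i) = 6.06 / 2792 = 0.002170 m/day.
In each layer the seepage velocity is v_i = q/n_i, so the layer transit time is t_i = b_i·n_i / q:
  layer 1 (fractured sandstone): t_1 = 6.46 × 0.14 / 0.002170 = 416.7 d
  layer 2 (sandy clay): t_2 = 3.06 × 0.03 / 0.002170 = 42.29 d
Total t = Σ t_i = 459.0 days = 1.257 years.

1.26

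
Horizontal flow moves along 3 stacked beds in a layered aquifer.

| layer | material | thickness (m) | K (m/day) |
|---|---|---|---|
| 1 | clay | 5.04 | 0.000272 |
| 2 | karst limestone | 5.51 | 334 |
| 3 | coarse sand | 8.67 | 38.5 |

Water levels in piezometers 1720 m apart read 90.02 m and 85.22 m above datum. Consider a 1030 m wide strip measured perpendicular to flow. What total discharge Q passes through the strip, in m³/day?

6250

Flow is parallel to layering, so each bed carries its own Darcy discharge and the transmissivities add.
Σ(K_i·b_i) = 0.000272×5.04 + 334×5.51 + 38.5×8.67 = 2174 m²/day.
Hydraulic gradient i = (90.02 − 85.22) / 1720 = 4.8 / 1720 = 0.002791.
Q = Σ(K_i·b_i) · W · i = 2174 × 1030 × 0.002791 = 6249 m³/day.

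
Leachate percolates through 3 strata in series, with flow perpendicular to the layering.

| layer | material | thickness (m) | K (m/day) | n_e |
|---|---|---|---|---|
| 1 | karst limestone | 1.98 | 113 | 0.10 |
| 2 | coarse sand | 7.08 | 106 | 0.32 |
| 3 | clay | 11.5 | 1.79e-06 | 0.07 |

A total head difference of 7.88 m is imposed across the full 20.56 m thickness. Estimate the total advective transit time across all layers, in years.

7300

With flow normal to the layers, continuity requires the same specific discharge q through every layer.
Σ(b_i/K_i) = 1.98/113 + 7.08/106 + 11.5/1.79e-06 = 6.425e+06 d.
q = Δh / Σ(b_i/K_i) = 7.88 / 6.425e+06 = 1.227e-06 m/day.
In each layer the seepage velocity is v_i = q/n_i, so the layer transit time is t_i = b_i·n_i / q:
  layer 1 (karst limestone): t_1 = 1.98 × 0.10 / 1.227e-06 = 1.614e+05 d
  layer 2 (coarse sand): t_2 = 7.08 × 0.32 / 1.227e-06 = 1.847e+06 d
  layer 3 (clay): t_3 = 11.5 × 0.07 / 1.227e-06 = 6.563e+05 d
Total t = Σ t_i = 2.665e+06 days = 7296 years.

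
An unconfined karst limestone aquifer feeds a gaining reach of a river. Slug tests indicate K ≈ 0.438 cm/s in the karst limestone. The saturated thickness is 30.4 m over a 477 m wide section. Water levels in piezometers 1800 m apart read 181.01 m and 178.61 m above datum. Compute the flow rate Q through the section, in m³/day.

Convert K: 0.438 cm/s × 864 = 378.4 m/day.
Cross-sectional area A = 477 × 30.4 = 14501 m².
Hydraulic gradient i = (181.01 − 178.61) / 1800 = 2.4 / 1800 = 0.001333.
Darcy's law: Q = K · A · i = 378.4 × 14501 × 0.001333 = 7317 m³/day.

7320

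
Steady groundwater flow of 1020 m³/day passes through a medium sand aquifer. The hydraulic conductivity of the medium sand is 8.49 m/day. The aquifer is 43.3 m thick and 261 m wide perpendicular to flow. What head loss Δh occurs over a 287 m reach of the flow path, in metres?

3.05

Cross-sectional area A = 261 × 43.3 = 11301 m².
From Q = K·A·i, i = Q / (K·A) = 1020 / (8.490 × 11301) = 0.01063.
Head loss Δh = i · L = 0.01063 × 287 = 3.051 m.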